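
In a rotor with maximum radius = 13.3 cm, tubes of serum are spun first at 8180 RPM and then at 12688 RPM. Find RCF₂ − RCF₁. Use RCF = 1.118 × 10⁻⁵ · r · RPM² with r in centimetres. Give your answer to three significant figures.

RCF₁ = 1.118 × 10⁻⁵ × 13.3 × (8180)² = 1.118 × 10⁻⁵ × 13.3 × 66,912,400 ≈ 9,949.5 × g
RCF₂ = 1.118 × 10⁻⁵ × 13.3 × (12688)² = 1.118 × 10⁻⁵ × 13.3 × 160,985,344 ≈ 23,937.6 × g
Increase = 23,937.6 − 9,949.5 = 13,988.1

14000 × g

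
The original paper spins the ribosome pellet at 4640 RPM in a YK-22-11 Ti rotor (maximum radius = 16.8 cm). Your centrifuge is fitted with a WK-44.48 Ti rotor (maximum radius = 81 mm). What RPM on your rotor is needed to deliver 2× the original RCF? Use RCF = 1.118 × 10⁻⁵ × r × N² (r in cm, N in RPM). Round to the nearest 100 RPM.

RCF = 1.118 × 10⁻⁵ × r × N²
RCF_original = 1.118 × 10⁻⁵ × 16.8 × (4640)² = 1.118 × 10⁻⁵ × 16.8 × 21,529,600 ≈ 4,043.8 × g
Target RCF = 2 × 4,043.8 ≈ 8,087.6 × g
Your rotor: r = 81 mm = 8.1 cm
8,087.6 = 1.118 × 10⁻⁵ × 8.1 × N²
N² = 8,087.6 / (9.0558 × 10⁻⁵) = 89,308,509
N ≈ √89,308,509 ≈ 9,450.3

≈ 9500 RPM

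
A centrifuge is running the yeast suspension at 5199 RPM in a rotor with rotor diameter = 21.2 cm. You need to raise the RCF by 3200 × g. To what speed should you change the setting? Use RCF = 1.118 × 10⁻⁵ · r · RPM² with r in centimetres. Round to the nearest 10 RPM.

r = 21.2 / 2 = 10.6 cm
Current RCF = 1.118 × 10⁻⁵ × 10.6 × (5199)² = 1.118 × 10⁻⁵ × 10.6 × 27,029,601 ≈ 3,203.2 × g
Target RCF = 3,203.2 + 3,200 = 6,403.2 × g
N² = 6,403.2 / (11.8508 × 10⁻⁵) = 54,031,795
N ≈ √54,031,795 ≈ 7,350.6

7350 RPM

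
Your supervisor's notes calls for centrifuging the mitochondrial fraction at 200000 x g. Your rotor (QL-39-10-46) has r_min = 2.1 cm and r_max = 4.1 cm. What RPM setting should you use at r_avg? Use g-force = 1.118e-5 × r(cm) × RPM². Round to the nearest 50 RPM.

N ≈ 75950 RPM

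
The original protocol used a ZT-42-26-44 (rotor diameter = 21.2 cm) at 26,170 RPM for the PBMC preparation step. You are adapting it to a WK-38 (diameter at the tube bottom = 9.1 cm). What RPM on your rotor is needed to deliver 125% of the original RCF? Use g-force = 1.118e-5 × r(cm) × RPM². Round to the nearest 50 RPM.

44650 RPM

Original rotor: r = 21.2 / 2 = 10.6 cm
RCF = 1.118 × 10⁻⁵ × r × N²
RCF_original = 1.118 × 10⁻⁵ × 10.6 × (26170)² = 1.118 × 10⁻⁵ × 10.6 × 684,868,900 ≈ 81,162.4 × g
Target RCF = 1.25 × 81,162.4 ≈ 101,453 × g
Your rotor: r = 9.1 / 2 = 4.55 cm
101,453 = 1.118 × 10⁻⁵ × 4.55 × N²
N² = 101,453 / (5.0869 × 10⁻⁵) = 1,994,397,374
N ≈ √1,994,397,374 ≈ 44,658.7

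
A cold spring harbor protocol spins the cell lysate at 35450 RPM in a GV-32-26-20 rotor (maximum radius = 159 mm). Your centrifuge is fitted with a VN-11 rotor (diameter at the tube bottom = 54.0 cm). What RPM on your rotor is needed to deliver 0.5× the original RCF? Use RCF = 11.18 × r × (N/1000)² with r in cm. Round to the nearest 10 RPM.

Original rotor: r = 159 mm = 15.9 cm
RCF = 11.18 × r × (N/1000)²
RCF_original = 11.18 × 15.9 × (35.45)² = 11.18 × 15.9 × 1,256.7025 ≈ 223,393.9 × g
Target RCF = 0.5 × 223,393.9 ≈ 111,696.9 × g
Your rotor: r = 54.0 / 2 = 27 cm
111,696.9 = 11.18 × 27 × (N/1000)²
(N/1000)² = 111,696.9 / 301.86 = 370.0288
N = 1000 × √370.0288 ≈ 19,236.1

19240 RPM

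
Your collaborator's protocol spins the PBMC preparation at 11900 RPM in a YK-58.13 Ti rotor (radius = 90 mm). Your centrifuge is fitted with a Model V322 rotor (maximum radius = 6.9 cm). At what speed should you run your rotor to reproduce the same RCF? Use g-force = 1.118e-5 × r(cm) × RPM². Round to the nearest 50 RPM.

≈ 13600 RPM

Original rotor: r = 90 mm = 9.0 cm
RCF_original = 1.118 × 10⁻⁵ × 9 × (11900)² = 1.118 × 10⁻⁵ × 9 × 141,610,000 ≈ 14,248.8 × g
14,248.8 = 1.118 × 10⁻⁵ × 6.9 × N²
N² = 14,248.8 / (7.7142 × 10⁻⁵) = 184,708,719
N ≈ √184,708,719 ≈ 13,590.8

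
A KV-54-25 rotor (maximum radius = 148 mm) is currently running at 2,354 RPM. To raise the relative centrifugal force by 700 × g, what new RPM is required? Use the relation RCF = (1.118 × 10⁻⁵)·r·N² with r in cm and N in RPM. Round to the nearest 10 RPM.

r = 148 mm = 14.8 cm
Current RCF = 1.118 × 10⁻⁵ × 14.8 × (2354)² = 1.118 × 10⁻⁵ × 14.8 × 5,541,316 ≈ 916.9 × g
Target RCF = 916.9 + 700 = 1,616.9 × g
N² = 1,616.9 / (16.5464 × 10⁻⁵) = 9,771,914
N ≈ √9,771,914 ≈ 3,126.0

3130 RPM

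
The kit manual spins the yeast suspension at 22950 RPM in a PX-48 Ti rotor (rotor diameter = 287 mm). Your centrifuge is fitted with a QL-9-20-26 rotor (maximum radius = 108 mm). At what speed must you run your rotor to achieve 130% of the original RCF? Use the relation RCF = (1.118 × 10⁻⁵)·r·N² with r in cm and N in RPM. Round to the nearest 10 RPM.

30160 RPM

Original rotor: r = 287 mm / 2 = 143.5 mm = 14.35 cm
RCF_original = 1.118 × 10⁻⁵ × 14.35 × (22950)² = 1.118 × 10⁻⁵ × 14.35 × 526,702,500 ≈ 84,500.5 × g
Target RCF = 1.3 × 84,500.5 ≈ 109,850.7 × g
Your rotor: r = 108 mm = 10.8 cm
109,850.7 = 1.118 × 10⁻⁵ × 10.8 × N²
N² = 109,850.7 / (12.0744 × 10⁻⁵) = 909,781,853
N ≈ √909,781,853 ≈ 30,162.6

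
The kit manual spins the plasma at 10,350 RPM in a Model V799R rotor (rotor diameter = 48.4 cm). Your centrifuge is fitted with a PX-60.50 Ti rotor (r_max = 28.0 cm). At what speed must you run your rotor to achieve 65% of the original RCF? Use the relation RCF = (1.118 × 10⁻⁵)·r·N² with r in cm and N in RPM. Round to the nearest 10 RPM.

Original rotor: r = 48.4 / 2 = 24.2 cm
RCF_original = 1.118 × 10⁻⁵ × 24.2 × (10350)² = 1.118 × 10⁻⁵ × 24.2 × 107,122,500 ≈ 28,982.6 × g
Target RCF = 0.65 × 28,982.6 ≈ 18,838.7 × g
18,838.7 = 1.118 × 10⁻⁵ × 28 × N²
N² = 18,838.7 / (31.304 × 10⁻⁵) = 60,179,849
N ≈ √60,179,849 ≈ 7,757.6

7760 RPM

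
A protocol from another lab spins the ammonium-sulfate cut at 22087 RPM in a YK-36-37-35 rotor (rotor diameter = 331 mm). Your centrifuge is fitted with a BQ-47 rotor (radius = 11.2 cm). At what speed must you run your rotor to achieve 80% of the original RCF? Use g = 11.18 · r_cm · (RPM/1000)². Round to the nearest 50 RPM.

24000 RPM

Original rotor: r = 331 mm / 2 = 165.5 mm = 16.55 cm
RCF = 11.18 × r × (N/1000)²
RCF_original = 11.18 × 16.55 × (22.087)² = 11.18 × 16.55 × 487.835569 ≈ 90,263.7 × g
Target RCF = 0.8 × 90,263.7 ≈ 72,211 × g
72,211 = 11.18 × 11.2 × (N/1000)²
(N/1000)² = 72,211 / 125.216 = 576.6915
N = 1000 × √576.6915 ≈ 24,014.4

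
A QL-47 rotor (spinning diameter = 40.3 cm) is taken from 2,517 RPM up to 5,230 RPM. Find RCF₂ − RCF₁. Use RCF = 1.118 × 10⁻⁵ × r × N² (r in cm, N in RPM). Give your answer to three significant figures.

4730 x g

r = 40.3 / 2 = 20.15 cm
RCF₁ = 1.118 × 10⁻⁵ × 20.15 × (2517)² = 1.118 × 10⁻⁵ × 20.15 × 6,335,289 ≈ 1,427.2 × g
RCF₂ = 1.118 × 10⁻⁵ × 20.15 × (5230)² = 1.118 × 10⁻⁵ × 20.15 × 27,352,900 ≈ 6,162 × g
Increase = 6,162 − 1,427.2 = 4,734.8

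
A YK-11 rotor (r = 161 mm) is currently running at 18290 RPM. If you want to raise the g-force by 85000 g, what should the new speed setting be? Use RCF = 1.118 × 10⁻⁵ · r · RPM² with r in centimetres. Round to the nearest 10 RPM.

≈ 28400 RPM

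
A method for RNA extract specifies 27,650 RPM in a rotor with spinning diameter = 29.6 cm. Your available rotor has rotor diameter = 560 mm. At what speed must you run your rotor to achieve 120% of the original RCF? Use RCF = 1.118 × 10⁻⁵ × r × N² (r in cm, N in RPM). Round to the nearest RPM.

Original rotor: r = 29.6 / 2 = 14.8 cm
RCF = 1.118 × 10⁻⁵ × r × N²
RCF_original = 1.118 × 10⁻⁵ × 14.8 × (27650)² = 1.118 × 10⁻⁵ × 14.8 × 764,522,500 ≈ 126,501 × g
Target RCF = 1.2 × 126,501 ≈ 151,801.2 × g
Your rotor: r = 560 mm / 2 = 280 mm = 28 cm
151,801.2 = 1.118 × 10⁻⁵ × 28 × N²
N² = 151,801.2 / (31.304 × 10⁻⁵) = 484,925,888
N ≈ √484,925,888 ≈ 22,021.0

≈ 22021 RPM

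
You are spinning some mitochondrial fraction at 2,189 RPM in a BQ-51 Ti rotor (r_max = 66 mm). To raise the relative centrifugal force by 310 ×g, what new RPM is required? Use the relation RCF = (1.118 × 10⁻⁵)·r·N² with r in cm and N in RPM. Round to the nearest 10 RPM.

r = 66 mm = 6.6 cm
Current RCF = 1.118 × 10⁻⁵ × 6.6 × (2189)² = 1.118 × 10⁻⁵ × 6.6 × 4,791,721 ≈ 353.6 × g
Target RCF = 353.6 + 310 = 663.6 × g
N² = 663.6 / (7.3788 × 10⁻⁵) = 8,993,332
N ≈ √8,993,332 ≈ 2,998.9

≈ 3000 RPM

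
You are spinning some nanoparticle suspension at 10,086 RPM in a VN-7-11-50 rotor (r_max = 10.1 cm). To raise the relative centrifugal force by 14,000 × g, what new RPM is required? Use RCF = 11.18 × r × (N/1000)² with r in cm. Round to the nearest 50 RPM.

Current RCF = 11.18 × 10.1 × (10.086)² = 11.18 × 10.1 × 101.727396 ≈ 11,486.9 × g
Target RCF = 11,486.9 + 14,000 = 25,486.9 × g
(N/1000)² = 25,486.9 / 112.918 = 225.7116
N = 1000 × √225.7116 ≈ 15,023.7

15000 RPM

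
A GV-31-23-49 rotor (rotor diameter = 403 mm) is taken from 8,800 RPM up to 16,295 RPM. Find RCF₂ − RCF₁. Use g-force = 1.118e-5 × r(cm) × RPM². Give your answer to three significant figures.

42400 g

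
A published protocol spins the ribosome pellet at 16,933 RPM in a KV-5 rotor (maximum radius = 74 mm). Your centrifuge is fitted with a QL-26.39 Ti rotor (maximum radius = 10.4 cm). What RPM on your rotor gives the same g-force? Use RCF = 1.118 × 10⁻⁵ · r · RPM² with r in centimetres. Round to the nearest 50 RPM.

14300 RPM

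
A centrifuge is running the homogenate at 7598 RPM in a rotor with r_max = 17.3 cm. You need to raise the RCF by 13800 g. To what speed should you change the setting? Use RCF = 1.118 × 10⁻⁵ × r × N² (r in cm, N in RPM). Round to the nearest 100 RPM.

N₂ ≈ 11400 RPM

Current RCF = 1.118 × 10⁻⁵ × 17.3 × (7598)² = 1.118 × 10⁻⁵ × 17.3 × 57,729,604 ≈ 11,165.7 × g
Target RCF = 11,165.7 + 13,800 = 24,965.7 × g
N² = 24,965.7 / (19.3414 × 10⁻⁵) = 129,079,074
N ≈ √129,079,074 ≈ 11,361.3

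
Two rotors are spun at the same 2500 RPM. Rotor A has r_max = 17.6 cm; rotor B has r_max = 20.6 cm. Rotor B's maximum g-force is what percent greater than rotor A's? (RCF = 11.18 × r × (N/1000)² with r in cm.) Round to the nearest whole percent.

17%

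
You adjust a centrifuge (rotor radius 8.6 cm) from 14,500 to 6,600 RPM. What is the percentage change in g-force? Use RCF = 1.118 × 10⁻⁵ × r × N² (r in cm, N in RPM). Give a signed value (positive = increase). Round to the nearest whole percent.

-79%

RCF ∝ N², so the ratio is (6600/14500)² = (0.455172)² = 0.2072.
Change = 0.2072 − 1 = -0.7928 → -79.3%.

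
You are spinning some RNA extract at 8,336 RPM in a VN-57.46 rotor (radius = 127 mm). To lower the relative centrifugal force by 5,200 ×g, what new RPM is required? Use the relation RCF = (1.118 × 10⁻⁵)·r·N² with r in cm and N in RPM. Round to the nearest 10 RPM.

N₂ ≈ 5730 RPM

r = 127 mm = 12.7 cm
Current RCF = 1.118 × 10⁻⁵ × 12.7 × (8336)² = 1.118 × 10⁻⁵ × 12.7 × 69,488,896 ≈ 9,866.5 × g
Target RCF = 9,866.5 − 5,200 = 4,666.5 × g
N² = 4,666.5 / (14.1986 × 10⁻⁵) = 32,865,916
N ≈ √32,865,916 ≈ 5,732.9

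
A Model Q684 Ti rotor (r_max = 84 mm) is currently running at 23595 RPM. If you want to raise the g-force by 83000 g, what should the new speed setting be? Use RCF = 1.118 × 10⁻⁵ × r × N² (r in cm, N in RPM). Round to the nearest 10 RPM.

r = 84 mm = 8.4 cm
Current RCF = 1.118 × 10⁻⁵ × 8.4 × (23595)² = 1.118 × 10⁻⁵ × 8.4 × 556,724,025 ≈ 52,283.1 × g
Target RCF = 52,283.1 + 83,000 = 135,283.1 × g
N² = 135,283.1 / (9.3912 × 10⁻⁵) = 1,440,530,497
N ≈ √1,440,530,497 ≈ 37,954.3

37950 RPM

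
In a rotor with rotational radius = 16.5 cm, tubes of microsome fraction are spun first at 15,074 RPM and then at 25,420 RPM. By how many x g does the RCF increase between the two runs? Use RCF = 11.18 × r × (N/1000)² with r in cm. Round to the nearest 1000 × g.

≈ 77000 x g

RCF₁ = 11.18 × 16.5 × (15.074)² = 11.18 × 16.5 × 227.225476 ≈ 41,916.3 × g
RCF₂ = 11.18 × 16.5 × (25.42)² = 11.18 × 16.5 × 646.1764 ≈ 119,200.2 × g
Increase = 119,200.2 − 41,916.3 = 77,283.9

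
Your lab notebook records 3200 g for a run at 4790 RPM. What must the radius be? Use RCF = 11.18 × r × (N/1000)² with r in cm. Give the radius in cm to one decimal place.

≈ 12.5 cm

3200 = 11.18 × r × (4.79)²
r = 3200 / (11.18 × 22.9441) = 3200 / 256.515 ≈ 12.475 cm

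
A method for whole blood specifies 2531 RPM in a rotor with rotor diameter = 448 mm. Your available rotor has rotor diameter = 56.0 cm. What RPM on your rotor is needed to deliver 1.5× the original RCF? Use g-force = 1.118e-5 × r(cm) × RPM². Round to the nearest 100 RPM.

Original rotor: r = 448 mm / 2 = 224 mm = 22.4 cm
RCF_original = 1.118 × 10⁻⁵ × 22.4 × (2531)² = 1.118 × 10⁻⁵ × 22.4 × 6,405,961 ≈ 1,604.3 × g
Target RCF = 1.5 × 1,604.3 ≈ 2,406.4 × g
Your rotor: r = 56.0 / 2 = 28 cm
2,406.4 = 1.118 × 10⁻⁵ × 28 × N²
N² = 2,406.4 / (31.304 × 10⁻⁵) = 7,687,197
N ≈ √7,687,197 ≈ 2,772.6

≈ 2800 RPM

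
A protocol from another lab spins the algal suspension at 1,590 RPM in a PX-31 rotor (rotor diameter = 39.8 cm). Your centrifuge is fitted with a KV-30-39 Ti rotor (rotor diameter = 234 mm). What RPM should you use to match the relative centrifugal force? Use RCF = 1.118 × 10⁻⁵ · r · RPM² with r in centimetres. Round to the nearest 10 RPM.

≈ 2070 RPM

Original rotor: r = 39.8 / 2 = 19.9 cm
RCF_original = 1.118 × 10⁻⁵ × 19.9 × (1590)² = 1.118 × 10⁻⁵ × 19.9 × 2,528,100 ≈ 562.5 × g
Your rotor: r = 234 mm / 2 = 117 mm = 11.7 cm
562.5 = 1.118 × 10⁻⁵ × 11.7 × N²
N² = 562.5 / (13.0806 × 10⁻⁵) = 4,300,261
N ≈ √4,300,261 ≈ 2,073.7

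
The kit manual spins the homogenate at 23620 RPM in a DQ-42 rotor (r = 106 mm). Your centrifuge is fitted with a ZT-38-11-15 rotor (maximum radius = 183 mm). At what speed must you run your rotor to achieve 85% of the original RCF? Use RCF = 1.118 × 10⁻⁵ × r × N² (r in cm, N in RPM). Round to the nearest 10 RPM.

16570 RPM

Original rotor: r = 106 mm = 10.6 cm
RCF = 1.118 × 10⁻⁵ × r × N²
RCF_original = 1.118 × 10⁻⁵ × 10.6 × (23620)² = 1.118 × 10⁻⁵ × 10.6 × 557,904,400 ≈ 66,116.1 × g
Target RCF = 0.85 × 66,116.1 ≈ 56,198.7 × g
Your rotor: r = 183 mm = 18.3 cm
56,198.7 = 1.118 × 10⁻⁵ × 18.3 × N²
N² = 56,198.7 / (20.4594 × 10⁻⁵) = 274,684,008
N ≈ √274,684,008 ≈ 16,573.6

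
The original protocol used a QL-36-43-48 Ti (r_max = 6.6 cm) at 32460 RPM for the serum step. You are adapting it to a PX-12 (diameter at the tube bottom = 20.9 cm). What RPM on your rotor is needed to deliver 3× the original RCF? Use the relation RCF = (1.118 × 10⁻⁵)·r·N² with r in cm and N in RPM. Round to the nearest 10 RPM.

44680 RPM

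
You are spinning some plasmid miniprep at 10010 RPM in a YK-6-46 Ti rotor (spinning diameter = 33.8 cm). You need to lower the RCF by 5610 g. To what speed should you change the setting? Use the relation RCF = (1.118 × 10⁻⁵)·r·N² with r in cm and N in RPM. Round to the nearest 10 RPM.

r = 33.8 / 2 = 16.9 cm
Current RCF = 1.118 × 10⁻⁵ × 16.9 × (10010)² = 1.118 × 10⁻⁵ × 16.9 × 100,200,100 ≈ 18,932 × g
Target RCF = 18,932 − 5,610 = 13,322 × g
N² = 13,322 / (18.8942 × 10⁻⁵) = 70,508,410
N ≈ √70,508,410 ≈ 8,396.9

8400 RPM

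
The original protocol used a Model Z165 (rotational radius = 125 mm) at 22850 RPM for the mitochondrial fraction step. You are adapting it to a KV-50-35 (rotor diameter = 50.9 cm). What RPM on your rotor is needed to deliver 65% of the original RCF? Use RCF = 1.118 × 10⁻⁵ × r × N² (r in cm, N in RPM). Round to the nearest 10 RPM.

≈ 12910 RPM

Original rotor: r = 125 mm = 12.5 cm
RCF = 1.118 × 10⁻⁵ × r × N²
RCF_original = 1.118 × 10⁻⁵ × 12.5 × (22850)² = 1.118 × 10⁻⁵ × 12.5 × 522,122,500 ≈ 72,966.6 × g
Target RCF = 0.65 × 72,966.6 ≈ 47,428.3 × g
Your rotor: r = 50.9 / 2 = 25.45 cm
47,428.3 = 1.118 × 10⁻⁵ × 25.45 × N²
N² = 47,428.3 / (28.4531 × 10⁻⁵) = 166,689,394
N ≈ √166,689,394 ≈ 12,910.8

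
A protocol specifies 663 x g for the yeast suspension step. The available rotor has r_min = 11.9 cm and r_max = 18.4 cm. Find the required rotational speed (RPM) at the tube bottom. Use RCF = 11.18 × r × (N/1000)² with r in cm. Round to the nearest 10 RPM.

≈ 1800 RPM

Use r_max = 18.4 cm.
RCF = 11.18 × r × (N/1000)²
663 = 11.18 × 18.4 × (N/1000)²
(N/1000)² = 663 / 205.712 = 3.222952
N = 1000 × √3.222952 ≈ 1,795.3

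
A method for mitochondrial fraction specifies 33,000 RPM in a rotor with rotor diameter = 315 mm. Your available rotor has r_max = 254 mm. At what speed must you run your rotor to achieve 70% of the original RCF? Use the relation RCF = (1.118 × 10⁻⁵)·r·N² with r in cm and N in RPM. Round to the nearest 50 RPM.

Original rotor: r = 315 mm / 2 = 157.5 mm = 15.75 cm
RCF_original = 1.118 × 10⁻⁵ × 15.75 × (33000)² = 1.118 × 10⁻⁵ × 15.75 × 1,089,000,000 ≈ 191,756.6 × g
Target RCF = 0.7 × 191,756.6 ≈ 134,229.6 × g
Your rotor: r = 254 mm = 25.4 cm
134,229.6 = 1.118 × 10⁻⁵ × 25.4 × N²
N² = 134,229.6 / (28.3972 × 10⁻⁵) = 472,686,039
N ≈ √472,686,039 ≈ 21,741.3

≈ 21750 RPM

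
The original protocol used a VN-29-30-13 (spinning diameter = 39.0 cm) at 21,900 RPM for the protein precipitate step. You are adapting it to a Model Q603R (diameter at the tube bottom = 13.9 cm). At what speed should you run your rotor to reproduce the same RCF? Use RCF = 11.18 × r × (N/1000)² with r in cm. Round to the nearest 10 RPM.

36680 RPM

Original rotor: r = 39.0 / 2 = 19.5 cm
RCF = 11.18 × r × (N/1000)²
RCF_original = 11.18 × 19.5 × (21.9)² = 11.18 × 19.5 × 479.61 ≈ 104,559.8 × g
Your rotor: r = 13.9 / 2 = 6.95 cm
104,559.8 = 11.18 × 6.95 × (N/1000)²
(N/1000)² = 104,559.8 / 77.701 = 1345.669
N = 1000 × √1345.669 ≈ 36,683.4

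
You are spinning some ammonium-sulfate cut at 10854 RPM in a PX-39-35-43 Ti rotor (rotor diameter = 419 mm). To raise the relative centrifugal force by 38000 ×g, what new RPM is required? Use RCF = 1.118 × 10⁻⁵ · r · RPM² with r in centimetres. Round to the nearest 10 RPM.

r = 419 mm / 2 = 209.5 mm = 20.95 cm
Current RCF = 1.118 × 10⁻⁵ × 20.95 × (10854)² = 1.118 × 10⁻⁵ × 20.95 × 117,809,316 ≈ 27,593.4 × g
Target RCF = 27,593.4 + 38,000 = 65,593.4 × g
N² = 65,593.4 / (23.4221 × 10⁻⁵) = 280,049,184
N ≈ √280,049,184 ≈ 16,734.7

16730 RPM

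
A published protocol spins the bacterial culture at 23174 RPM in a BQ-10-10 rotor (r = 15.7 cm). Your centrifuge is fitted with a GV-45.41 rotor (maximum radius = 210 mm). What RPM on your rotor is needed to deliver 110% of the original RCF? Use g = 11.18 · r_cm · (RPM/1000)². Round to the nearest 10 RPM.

21020 RPM

RCF_original = 11.18 × 15.7 × (23.174)² = 11.18 × 15.7 × 537.034276 ≈ 94,263.5 × g
Target RCF = 1.1 × 94,263.5 ≈ 103,689.9 × g
Your rotor: r = 210 mm = 21.0 cm
103,689.9 = 11.18 × 21 × (N/1000)²
(N/1000)² = 103,689.9 / 234.78 = 441.6471
N = 1000 × √441.6471 ≈ 21,015.4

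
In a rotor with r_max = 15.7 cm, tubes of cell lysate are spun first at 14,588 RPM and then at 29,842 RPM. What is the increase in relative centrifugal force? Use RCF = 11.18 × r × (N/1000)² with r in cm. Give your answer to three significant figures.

≈ 119000 x g

RCF₁ = 11.18 × 15.7 × (14.588)² = 11.18 × 15.7 × 212.809744 ≈ 37,353.6 × g
RCF₂ = 11.18 × 15.7 × (29.842)² = 11.18 × 15.7 × 890.544964 ≈ 156,313.8 × g
Increase = 156,313.8 − 37,353.6 = 118,960.2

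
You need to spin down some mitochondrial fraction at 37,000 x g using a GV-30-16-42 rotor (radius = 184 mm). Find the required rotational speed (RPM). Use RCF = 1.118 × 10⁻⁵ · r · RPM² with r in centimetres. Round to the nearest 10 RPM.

13410 RPM

r = 184 mm = 18.4 cm
37,000 = 1.118 × 10⁻⁵ × 18.4 × N²
N² = 37,000 / (20.5712 × 10⁻⁵) = 179,863,110
N ≈ √179,863,110 ≈ 13,411.3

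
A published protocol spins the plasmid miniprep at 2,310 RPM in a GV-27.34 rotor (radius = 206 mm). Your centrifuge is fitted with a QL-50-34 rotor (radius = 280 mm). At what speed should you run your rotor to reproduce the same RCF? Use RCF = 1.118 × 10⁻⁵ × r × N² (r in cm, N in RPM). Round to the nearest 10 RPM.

≈ 1980 RPM

Original rotor: r = 206 mm = 20.6 cm
RCF_original = 1.118 × 10⁻⁵ × 20.6 × (2310)² = 1.118 × 10⁻⁵ × 20.6 × 5,336,100 ≈ 1,228.9 × g
Your rotor: r = 280 mm = 28.0 cm
1,228.9 = 1.118 × 10⁻⁵ × 28 × N²
N² = 1,228.9 / (31.304 × 10⁻⁵) = 3,925,696
N ≈ √3,925,696 ≈ 1,981.3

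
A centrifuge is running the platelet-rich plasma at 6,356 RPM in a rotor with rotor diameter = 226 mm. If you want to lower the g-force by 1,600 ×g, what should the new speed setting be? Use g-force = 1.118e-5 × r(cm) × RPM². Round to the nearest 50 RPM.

r = 226 mm / 2 = 113 mm = 11.3 cm
Current RCF = 1.118 × 10⁻⁵ × 11.3 × (6356)² = 1.118 × 10⁻⁵ × 11.3 × 40,398,736 ≈ 5,103.7 × g
Target RCF = 5,103.7 − 1,600 = 3,503.7 × g
N² = 3,503.7 / (12.6334 × 10⁻⁵) = 27,733,627
N ≈ √27,733,627 ≈ 5,266.3

5250 RPM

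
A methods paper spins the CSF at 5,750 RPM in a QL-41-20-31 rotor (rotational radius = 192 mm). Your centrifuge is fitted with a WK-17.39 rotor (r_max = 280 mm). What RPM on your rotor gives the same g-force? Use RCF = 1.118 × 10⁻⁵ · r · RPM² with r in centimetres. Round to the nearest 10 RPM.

Original rotor: r = 192 mm = 19.2 cm
RCF_original = 1.118 × 10⁻⁵ × 19.2 × (5750)² = 1.118 × 10⁻⁵ × 19.2 × 33,062,500 ≈ 7,097.1 × g
Your rotor: r = 280 mm = 28.0 cm
7,097.1 = 1.118 × 10⁻⁵ × 28 × N²
N² = 7,097.1 / (31.304 × 10⁻⁵) = 22,671,544
N ≈ √22,671,544 ≈ 4,761.5

≈ 4760 RPM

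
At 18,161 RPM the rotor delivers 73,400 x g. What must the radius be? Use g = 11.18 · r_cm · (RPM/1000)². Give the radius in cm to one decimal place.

73400 = 11.18 × r × (18.161)²
r = 73400 / (11.18 × 329.821921) = 73400 / 3687.409 ≈ 19.906 cm

19.9 cm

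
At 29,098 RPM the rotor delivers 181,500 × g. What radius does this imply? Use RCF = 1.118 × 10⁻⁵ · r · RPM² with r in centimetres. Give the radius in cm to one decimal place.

≈ 19.2 cm

181500 = 1.118 × 10⁻⁵ × r × (29098)²
r = 181500 / (1.118 × 10⁻⁵ × 846,693,604) = 181500 / 9466.034 ≈ 19.174 cm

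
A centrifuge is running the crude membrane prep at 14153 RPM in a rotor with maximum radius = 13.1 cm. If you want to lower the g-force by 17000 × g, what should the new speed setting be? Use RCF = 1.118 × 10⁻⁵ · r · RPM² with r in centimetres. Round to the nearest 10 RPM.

Current RCF = 1.118 × 10⁻⁵ × 13.1 × (14153)² = 1.118 × 10⁻⁵ × 13.1 × 200,307,409 ≈ 29,336.6 × g
Target RCF = 29,336.6 − 17,000 = 12,336.6 × g
N² = 12,336.6 / (14.6458 × 10⁻⁵) = 84,233,022
N ≈ √84,233,022 ≈ 9,177.9

9180 RPM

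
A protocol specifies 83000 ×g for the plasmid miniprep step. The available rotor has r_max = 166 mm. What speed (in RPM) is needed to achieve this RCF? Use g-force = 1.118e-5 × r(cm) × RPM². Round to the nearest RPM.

r = 166 mm = 16.6 cm
83,000 = 1.118 × 10⁻⁵ × 16.6 × N²
N² = 83,000 / (18.5588 × 10⁻⁵) = 447,227,191
N ≈ √447,227,191 ≈ 21,147.7

≈ 21148 RPM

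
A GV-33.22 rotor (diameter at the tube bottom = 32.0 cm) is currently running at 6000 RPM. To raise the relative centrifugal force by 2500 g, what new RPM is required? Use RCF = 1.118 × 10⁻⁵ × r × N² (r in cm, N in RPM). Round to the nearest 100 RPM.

r = 32.0 / 2 = 16 cm
Current RCF = 1.118 × 10⁻⁵ × 16 × (6000)² = 1.118 × 10⁻⁵ × 16 × 36,000,000 ≈ 6,439.7 × g
Target RCF = 6,439.7 + 2,500 = 8,939.7 × g
N² = 8,939.7 / (17.888 × 10⁻⁵) = 49,975,962
N ≈ √49,975,962 ≈ 7,069.4

N₂ ≈ 7100 RPM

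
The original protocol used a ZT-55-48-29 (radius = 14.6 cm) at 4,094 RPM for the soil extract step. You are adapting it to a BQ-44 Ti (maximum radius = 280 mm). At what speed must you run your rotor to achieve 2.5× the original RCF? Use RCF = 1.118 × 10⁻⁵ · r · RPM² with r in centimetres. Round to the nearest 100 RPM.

RCF_original = 1.118 × 10⁻⁵ × 14.6 × (4094)² = 1.118 × 10⁻⁵ × 14.6 × 16,760,836 ≈ 2,735.8 × g
Target RCF = 2.5 × 2,735.8 ≈ 6,839.5 × g
Your rotor: r = 280 mm = 28.0 cm
6,839.5 = 1.118 × 10⁻⁵ × 28 × N²
N² = 6,839.5 / (31.304 × 10⁻⁵) = 21,848,646
N ≈ √21,848,646 ≈ 4,674.3

4700 RPM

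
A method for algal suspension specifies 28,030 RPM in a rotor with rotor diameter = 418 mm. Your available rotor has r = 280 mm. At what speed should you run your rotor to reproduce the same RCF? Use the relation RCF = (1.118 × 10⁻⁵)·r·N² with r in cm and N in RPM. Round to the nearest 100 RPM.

≈ 24200 RPM

Original rotor: r = 418 mm / 2 = 209 mm = 20.9 cm
RCF_original = 1.118 × 10⁻⁵ × 20.9 × (28030)² = 1.118 × 10⁻⁵ × 20.9 × 785,680,900 ≈ 183,583.8 × g
Your rotor: r = 280 mm = 28.0 cm
183,583.8 = 1.118 × 10⁻⁵ × 28 × N²
N² = 183,583.8 / (31.304 × 10⁻⁵) = 586,454,766
N ≈ √586,454,766 ≈ 24,216.8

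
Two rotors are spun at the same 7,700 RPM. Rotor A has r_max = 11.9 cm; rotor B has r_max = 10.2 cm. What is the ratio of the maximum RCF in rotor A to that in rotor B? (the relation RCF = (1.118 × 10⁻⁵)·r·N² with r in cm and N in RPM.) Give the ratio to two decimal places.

At fixed N, RCF ∝ r, so RCF_A/RCF_B = r_A/r_B = 11.9 / 10.2 = 1.1667.

1.17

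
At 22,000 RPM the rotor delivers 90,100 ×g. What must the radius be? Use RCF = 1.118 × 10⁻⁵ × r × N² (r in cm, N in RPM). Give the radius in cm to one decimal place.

16.7 cm

RCF = 1.118 × 10⁻⁵ × r × N²
90100 = 1.118 × 10⁻⁵ × r × (22000)²
r = 90100 / (1.118 × 10⁻⁵ × 484,000,000) = 90100 / 5411.12 ≈ 16.651 cm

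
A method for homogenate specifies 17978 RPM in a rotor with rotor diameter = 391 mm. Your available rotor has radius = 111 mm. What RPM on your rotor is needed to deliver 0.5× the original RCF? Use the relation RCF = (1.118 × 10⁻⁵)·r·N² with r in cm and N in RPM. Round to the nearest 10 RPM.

Original rotor: r = 391 mm / 2 = 195.5 mm = 19.55 cm
RCF_original = 1.118 × 10⁻⁵ × 19.55 × (17978)² = 1.118 × 10⁻⁵ × 19.55 × 323,208,484 ≈ 70,643.4 × g
Target RCF = 0.5 × 70,643.4 ≈ 35,321.7 × g
Your rotor: r = 111 mm = 11.1 cm
35,321.7 = 1.118 × 10⁻⁵ × 11.1 × N²
N² = 35,321.7 / (12.4098 × 10⁻⁵) = 284,627,472
N ≈ √284,627,472 ≈ 16,870.9

≈ 16870 RPM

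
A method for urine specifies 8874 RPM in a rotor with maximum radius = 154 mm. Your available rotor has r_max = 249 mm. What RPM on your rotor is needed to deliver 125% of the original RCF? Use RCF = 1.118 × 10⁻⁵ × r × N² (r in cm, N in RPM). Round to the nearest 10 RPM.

Original rotor: r = 154 mm = 15.4 cm
RCF_original = 1.118 × 10⁻⁵ × 15.4 × (8874)² = 1.118 × 10⁻⁵ × 15.4 × 78,747,876 ≈ 13,558.2 × g
Target RCF = 1.25 × 13,558.2 ≈ 16,947.8 × g
Your rotor: r = 249 mm = 24.9 cm
16,947.8 = 1.118 × 10⁻⁵ × 24.9 × N²
N² = 16,947.8 / (27.8382 × 10⁻⁵) = 60,879,655
N ≈ √60,879,655 ≈ 7,802.5

7800 RPM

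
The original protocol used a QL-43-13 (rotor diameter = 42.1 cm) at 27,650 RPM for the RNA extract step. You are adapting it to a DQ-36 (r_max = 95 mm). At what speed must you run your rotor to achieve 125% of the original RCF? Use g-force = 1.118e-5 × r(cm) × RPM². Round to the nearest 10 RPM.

≈ 46020 RPM

Original rotor: r = 42.1 / 2 = 21.05 cm
RCF = 1.118 × 10⁻⁵ × r × N²
RCF_original = 1.118 × 10⁻⁵ × 21.05 × (27650)² = 1.118 × 10⁻⁵ × 21.05 × 764,522,500 ≈ 179,922 × g
Target RCF = 1.25 × 179,922 ≈ 224,902.5 × g
Your rotor: r = 95 mm = 9.5 cm
224,902.5 = 1.118 × 10⁻⁵ × 9.5 × N²
N² = 224,902.5 / (10.621 × 10⁻⁵) = 2,117,526,598
N ≈ √2,117,526,598 ≈ 46,016.6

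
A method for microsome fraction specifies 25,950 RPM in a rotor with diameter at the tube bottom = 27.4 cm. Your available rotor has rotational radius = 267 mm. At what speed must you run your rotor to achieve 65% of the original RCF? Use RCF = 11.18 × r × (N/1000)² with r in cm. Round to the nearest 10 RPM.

14990 RPM

Original rotor: r = 27.4 / 2 = 13.7 cm
RCF = 11.18 × r × (N/1000)²
RCF_original = 11.18 × 13.7 × (25.95)² = 11.18 × 13.7 × 673.4025 ≈ 103,142.4 × g
Target RCF = 0.65 × 103,142.4 ≈ 67,042.6 × g
Your rotor: r = 267 mm = 26.7 cm
67,042.6 = 11.18 × 26.7 × (N/1000)²
(N/1000)² = 67,042.6 / 298.506 = 224.5938
N = 1000 × √224.5938 ≈ 14,986.5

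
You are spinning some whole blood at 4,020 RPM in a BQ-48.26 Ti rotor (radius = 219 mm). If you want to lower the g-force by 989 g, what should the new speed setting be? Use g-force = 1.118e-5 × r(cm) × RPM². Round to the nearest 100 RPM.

r = 219 mm = 21.9 cm
Current RCF = 1.118 × 10⁻⁵ × 21.9 × (4020)² = 1.118 × 10⁻⁵ × 21.9 × 16,160,400 ≈ 3,956.7 × g
Target RCF = 3,956.7 − 989 = 2,967.7 × g
N² = 2,967.7 / (24.4842 × 10⁻⁵) = 12,120,878
N ≈ √12,120,878 ≈ 3,481.5

N₂ ≈ 3500 RPM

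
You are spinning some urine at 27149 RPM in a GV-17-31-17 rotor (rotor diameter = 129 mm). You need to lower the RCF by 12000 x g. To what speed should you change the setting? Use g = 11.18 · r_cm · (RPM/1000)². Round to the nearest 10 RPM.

r = 129 mm / 2 = 64.5 mm = 6.45 cm
Current RCF = 11.18 × 6.45 × (27.149)² = 11.18 × 6.45 × 737.068201 ≈ 53,150.7 × g
Target RCF = 53,150.7 − 12,000 = 41,150.7 × g
(N/1000)² = 41,150.7 / 72.111 = 570.6577
N = 1000 × √570.6577 ≈ 23,888.4

23890 RPM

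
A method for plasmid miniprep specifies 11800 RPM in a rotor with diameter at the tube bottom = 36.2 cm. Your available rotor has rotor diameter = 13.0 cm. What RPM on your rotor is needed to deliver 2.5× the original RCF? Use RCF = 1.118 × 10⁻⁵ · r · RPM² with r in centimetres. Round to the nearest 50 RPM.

Original rotor: r = 36.2 / 2 = 18.1 cm
RCF = 1.118 × 10⁻⁵ × r × N²
RCF_original = 1.118 × 10⁻⁵ × 18.1 × (11800)² = 1.118 × 10⁻⁵ × 18.1 × 139,240,000 ≈ 28,176.3 × g
Target RCF = 2.5 × 28,176.3 ≈ 70,440.8 × g
Your rotor: r = 13.0 / 2 = 6.5 cm
70,440.8 = 1.118 × 10⁻⁵ × 6.5 × N²
N² = 70,440.8 / (7.267 × 10⁻⁵) = 969,324,343
N ≈ √969,324,343 ≈ 31,134.0

31150 RPM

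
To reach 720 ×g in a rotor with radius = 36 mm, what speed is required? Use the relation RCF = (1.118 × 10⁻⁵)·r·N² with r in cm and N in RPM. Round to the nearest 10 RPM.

r = 36 mm = 3.6 cm
RCF = 1.118 × 10⁻⁵ × r × N²
720 = 1.118 × 10⁻⁵ × 3.6 × N²
N² = 720 / (4.0248 × 10⁻⁵) = 17,889,088
N ≈ √17,889,088 ≈ 4,229.5

N ≈ 4230 RPM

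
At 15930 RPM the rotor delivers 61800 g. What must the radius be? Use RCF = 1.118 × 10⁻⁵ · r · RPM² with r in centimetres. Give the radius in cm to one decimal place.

21.8 cm

61800 = 1.118 × 10⁻⁵ × r × (15930)²
r = 61800 / (1.118 × 10⁻⁵ × 253,764,900) = 61800 / 2837.092 ≈ 21.783 cm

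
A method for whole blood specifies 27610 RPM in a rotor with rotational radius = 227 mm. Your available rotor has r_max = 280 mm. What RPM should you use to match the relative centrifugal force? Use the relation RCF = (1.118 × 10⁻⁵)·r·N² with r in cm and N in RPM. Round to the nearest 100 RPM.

Original rotor: r = 227 mm = 22.7 cm
RCF_original = 1.118 × 10⁻⁵ × 22.7 × (27610)² = 1.118 × 10⁻⁵ × 22.7 × 762,312,100 ≈ 193,464.1 × g
Your rotor: r = 280 mm = 28.0 cm
193,464.1 = 1.118 × 10⁻⁵ × 28 × N²
N² = 193,464.1 / (31.304 × 10⁻⁵) = 618,017,186
N ≈ √618,017,186 ≈ 24,860.0

≈ 24900 RPM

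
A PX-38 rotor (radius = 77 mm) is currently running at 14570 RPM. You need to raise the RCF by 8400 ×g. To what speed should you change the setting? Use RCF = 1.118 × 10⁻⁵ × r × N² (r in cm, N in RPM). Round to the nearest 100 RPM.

r = 77 mm = 7.7 cm
Current RCF = 1.118 × 10⁻⁵ × 7.7 × (14570)² = 1.118 × 10⁻⁵ × 7.7 × 212,284,900 ≈ 18,274.8 × g
Target RCF = 18,274.8 + 8,400 = 26,674.8 × g
N² = 26,674.8 / (8.6086 × 10⁻⁵) = 309,862,231
N ≈ √309,862,231 ≈ 17,602.9

17600 RPM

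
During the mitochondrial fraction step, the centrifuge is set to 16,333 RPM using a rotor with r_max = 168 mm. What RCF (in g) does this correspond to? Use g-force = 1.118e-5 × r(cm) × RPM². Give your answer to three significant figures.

50100 g

r = 168 mm = 16.8 cm
RCF = 1.118 × 10⁻⁵ × 16.8 × (16333)² = 1.118 × 10⁻⁵ × 16.8 × 266,766,889 ≈ 50,105.2 × g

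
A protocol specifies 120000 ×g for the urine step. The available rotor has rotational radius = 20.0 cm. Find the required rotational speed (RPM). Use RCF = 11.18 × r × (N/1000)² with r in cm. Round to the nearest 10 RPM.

120,000 = 11.18 × 20 × (N/1000)²
(N/1000)² = 120,000 / 223.6 = 536.6726
N = 1000 × √536.6726 ≈ 23,166.2

N ≈ 23170 RPM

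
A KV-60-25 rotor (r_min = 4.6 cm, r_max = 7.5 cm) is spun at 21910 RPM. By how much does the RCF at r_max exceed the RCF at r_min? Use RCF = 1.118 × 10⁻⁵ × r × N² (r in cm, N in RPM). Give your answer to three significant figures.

15600 g

ΔRCF = 1.118 × 10⁻⁵ × (r_max − r_min) × N² = 1.118 × 10⁻⁵ × 2.9 × 480,048,100 ≈ 15,564.1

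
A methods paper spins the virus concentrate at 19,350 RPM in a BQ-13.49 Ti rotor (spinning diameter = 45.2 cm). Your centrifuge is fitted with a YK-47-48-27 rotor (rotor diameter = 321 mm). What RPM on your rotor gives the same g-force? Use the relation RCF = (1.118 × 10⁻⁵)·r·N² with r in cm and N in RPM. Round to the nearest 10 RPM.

Original rotor: r = 45.2 / 2 = 22.6 cm
RCF_original = 1.118 × 10⁻⁵ × 22.6 × (19350)² = 1.118 × 10⁻⁵ × 22.6 × 374,422,500 ≈ 94,604.6 × g
Your rotor: r = 321 mm / 2 = 160.5 mm = 16.05 cm
94,604.6 = 1.118 × 10⁻⁵ × 16.05 × N²
N² = 94,604.6 / (17.9439 × 10⁻⁵) = 527,224,293
N ≈ √527,224,293 ≈ 22,961.4

22960 RPM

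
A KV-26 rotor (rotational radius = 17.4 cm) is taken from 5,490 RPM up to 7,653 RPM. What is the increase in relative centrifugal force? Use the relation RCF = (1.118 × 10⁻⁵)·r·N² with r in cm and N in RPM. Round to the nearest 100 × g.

RCF₁ = 1.118 × 10⁻⁵ × 17.4 × (5490)² = 1.118 × 10⁻⁵ × 17.4 × 30,140,100 ≈ 5,863.2 × g
RCF₂ = 1.118 × 10⁻⁵ × 17.4 × (7653)² = 1.118 × 10⁻⁵ × 17.4 × 58,568,409 ≈ 11,393.4 × g
Increase = 11,393.4 − 5,863.2 = 5,530.2

5500 × g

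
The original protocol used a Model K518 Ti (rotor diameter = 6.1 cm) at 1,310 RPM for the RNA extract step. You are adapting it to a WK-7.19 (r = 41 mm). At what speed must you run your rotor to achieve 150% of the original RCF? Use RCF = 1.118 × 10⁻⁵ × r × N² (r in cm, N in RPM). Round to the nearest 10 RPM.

Original rotor: r = 6.1 / 2 = 3.05 cm
RCF_original = 1.118 × 10⁻⁵ × 3.05 × (1310)² = 1.118 × 10⁻⁵ × 3.05 × 1,716,100 ≈ 58.5 × g
Target RCF = 1.5 × 58.5 ≈ 87.8 × g
Your rotor: r = 41 mm = 4.1 cm
87.8 = 1.118 × 10⁻⁵ × 4.1 × N²
N² = 87.8 / (4.5838 × 10⁻⁵) = 1,915,441
N ≈ √1,915,441 ≈ 1,384.0

1380 RPM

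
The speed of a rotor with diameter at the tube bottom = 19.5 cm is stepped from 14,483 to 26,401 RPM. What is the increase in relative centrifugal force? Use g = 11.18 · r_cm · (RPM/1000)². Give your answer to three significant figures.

≈ 53100 × g

r = 19.5 / 2 = 9.75 cm
RCF₁ = 11.18 × 9.75 × (14.483)² = 11.18 × 9.75 × 209.757289 ≈ 22,864.6 × g
RCF₂ = 11.18 × 9.75 × (26.401)² = 11.18 × 9.75 × 697.012801 ≈ 75,977.9 × g
Increase = 75,977.9 − 22,864.6 = 53,113.3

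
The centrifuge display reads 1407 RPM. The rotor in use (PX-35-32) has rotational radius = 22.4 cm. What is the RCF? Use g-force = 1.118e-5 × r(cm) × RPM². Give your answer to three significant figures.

RCF = 1.118 × 10⁻⁵ × 22.4 × (1407)² = 1.118 × 10⁻⁵ × 22.4 × 1,979,649 ≈ 495.8 × g

RCF ≈ 496 g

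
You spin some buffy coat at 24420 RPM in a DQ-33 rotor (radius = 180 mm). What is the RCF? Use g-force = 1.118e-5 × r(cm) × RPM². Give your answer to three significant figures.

r = 180 mm = 18.0 cm
RCF = 1.118 × 10⁻⁵ × r × N²
RCF = 1.118 × 10⁻⁵ × 18 × (24420)² = 1.118 × 10⁻⁵ × 18 × 596,336,400 ≈ 120,006.7 × g

120000 g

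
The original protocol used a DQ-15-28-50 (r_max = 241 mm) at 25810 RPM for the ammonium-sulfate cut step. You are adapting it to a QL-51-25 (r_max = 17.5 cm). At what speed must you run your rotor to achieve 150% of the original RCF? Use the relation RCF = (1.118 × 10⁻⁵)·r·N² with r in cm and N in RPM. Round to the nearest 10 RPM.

Original rotor: r = 241 mm = 24.1 cm
RCF_original = 1.118 × 10⁻⁵ × 24.1 × (25810)² = 1.118 × 10⁻⁵ × 24.1 × 666,156,100 ≈ 179,487.8 × g
Target RCF = 1.5 × 179,487.8 ≈ 269,231.7 × g
269,231.7 = 1.118 × 10⁻⁵ × 17.5 × N²
N² = 269,231.7 / (19.565 × 10⁻⁵) = 1,376,088,423
N ≈ √1,376,088,423 ≈ 37,095.7

≈ 37100 RPM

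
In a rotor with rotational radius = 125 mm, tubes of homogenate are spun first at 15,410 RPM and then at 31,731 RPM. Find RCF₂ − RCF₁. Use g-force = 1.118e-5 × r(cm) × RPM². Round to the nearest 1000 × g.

r = 125 mm = 12.5 cm
RCF₁ = 1.118 × 10⁻⁵ × 12.5 × (15410)² = 1.118 × 10⁻⁵ × 12.5 × 237,468,100 ≈ 33,186.2 × g
RCF₂ = 1.118 × 10⁻⁵ × 12.5 × (31731)² = 1.118 × 10⁻⁵ × 12.5 × 1,006,856,361 ≈ 140,708.2 × g
Increase = 140,708.2 − 33,186.2 = 107,522

≈ 108000 g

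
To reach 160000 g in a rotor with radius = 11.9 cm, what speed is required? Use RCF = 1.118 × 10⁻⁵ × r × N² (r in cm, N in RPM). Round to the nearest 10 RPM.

N ≈ 34680 RPM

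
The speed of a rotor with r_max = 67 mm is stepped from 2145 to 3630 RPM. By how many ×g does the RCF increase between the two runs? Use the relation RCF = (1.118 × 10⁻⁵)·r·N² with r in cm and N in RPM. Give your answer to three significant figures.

≈ 642 ×g

r = 67 mm = 6.7 cm
RCF₁ = 1.118 × 10⁻⁵ × 6.7 × (2145)² = 1.118 × 10⁻⁵ × 6.7 × 4,601,025 ≈ 344.6 × g
RCF₂ = 1.118 × 10⁻⁵ × 6.7 × (3630)² = 1.118 × 10⁻⁵ × 6.7 × 13,176,900 ≈ 987 × g
Increase = 987 − 344.6 = 642.4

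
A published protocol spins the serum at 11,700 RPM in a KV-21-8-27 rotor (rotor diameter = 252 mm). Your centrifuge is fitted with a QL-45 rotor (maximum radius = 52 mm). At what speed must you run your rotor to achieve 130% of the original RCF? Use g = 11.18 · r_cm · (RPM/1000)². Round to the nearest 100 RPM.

20800 RPM

Original rotor: r = 252 mm / 2 = 126 mm = 12.6 cm
RCF_original = 11.18 × 12.6 × (11.7)² = 11.18 × 12.6 × 136.89 ≈ 19,283.4 × g
Target RCF = 1.3 × 19,283.4 ≈ 25,068.4 × g
Your rotor: r = 52 mm = 5.2 cm
25,068.4 = 11.18 × 5.2 × (N/1000)²
(N/1000)² = 25,068.4 / 58.136 = 431.2027
N = 1000 × √431.2027 ≈ 20,765.4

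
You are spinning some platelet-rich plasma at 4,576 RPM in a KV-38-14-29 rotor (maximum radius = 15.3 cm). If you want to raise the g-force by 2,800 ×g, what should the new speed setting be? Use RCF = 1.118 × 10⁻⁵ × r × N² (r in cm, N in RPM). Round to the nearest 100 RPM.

Current RCF = 1.118 × 10⁻⁵ × 15.3 × (4576)² = 1.118 × 10⁻⁵ × 15.3 × 20,939,776 ≈ 3,581.8 × g
Target RCF = 3,581.8 + 2,800 = 6,381.8 × g
N² = 6,381.8 / (17.1054 × 10⁻⁵) = 37,308,686
N ≈ √37,308,686 ≈ 6,108.1

≈ 6100 RPM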